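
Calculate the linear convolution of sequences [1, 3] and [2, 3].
y[0] = 1×2 = 2; y[1] = 1×3 + 3×2 = 9; y[2] = 3×3 = 9

[2, 9, 9]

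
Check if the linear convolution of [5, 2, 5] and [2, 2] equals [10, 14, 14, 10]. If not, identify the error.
Recompute linear convolution of [5, 2, 5] and [2, 2]: y[0] = 5×2 = 10; y[1] = 5×2 + 2×2 = 14; y[2] = 2×2 + 5×2 = 14; y[3] = 5×2 = 10 → [10, 14, 14, 10]. Given [10, 14, 14, 10] matches, so answer: Yes

Yes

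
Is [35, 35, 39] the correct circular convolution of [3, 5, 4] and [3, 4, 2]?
Recompute circular convolution of [3, 5, 4] and [3, 4, 2]: y[0] = 3×3 + 5×2 + 4×4 = 35; y[1] = 3×4 + 5×3 + 4×2 = 35; y[2] = 3×2 + 5×4 + 4×3 = 38 → [35, 35, 38]. Compare to given [35, 35, 39]: they differ at index 2: given 39, correct 38, so answer: No

No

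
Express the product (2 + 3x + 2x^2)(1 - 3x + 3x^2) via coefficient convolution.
Ascending coefficients: a = [2, 3, 2], b = [1, -3, 3]. c[0] = 2×1 = 2; c[1] = 2×-3 + 3×1 = -3; c[2] = 2×3 + 3×-3 + 2×1 = -1; c[3] = 3×3 + 2×-3 = 3; c[4] = 2×3 = 6. Result coefficients: [2, -3, -1, 3, 6] → 2 - 3x - x^2 + 3x^3 + 6x^4

2 - 3x - x^2 + 3x^3 + 6x^4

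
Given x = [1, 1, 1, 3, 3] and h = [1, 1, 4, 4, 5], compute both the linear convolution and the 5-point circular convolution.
Linear: y_lin[0] = 1×1 = 1; y_lin[1] = 1×1 + 1×1 = 2; y_lin[2] = 1×4 + 1×1 + 1×1 = 6; y_lin[3] = 1×4 + 1×4 + 1×1 + 3×1 = 12; y_lin[4] = 1×5 + 1×4 + 1×4 + 3×1 + 3×1 = 19; y_lin[5] = 1×5 + 1×4 + 3×4 + 3×1 = 24; y_lin[6] = 1×5 + 3×4 + 3×4 = 29; y_lin[7] = 3×5 + 3×4 = 27; y_lin[8] = 3×5 = 15 → [1, 2, 6, 12, 19, 24, 29, 27, 15]. Circular (length 5): y[0] = 1×1 + 1×5 + 1×4 + 3×4 + 3×1 = 25; y[1] = 1×1 + 1×1 + 1×5 + 3×4 + 3×4 = 31; y[2] = 1×4 + 1×1 + 1×1 + 3×5 + 3×4 = 33; y[3] = 1×4 + 1×4 + 1×1 + 3×1 + 3×5 = 27; y[4] = 1×5 + 1×4 + 1×4 + 3×1 + 3×1 = 19 → [25, 31, 33, 27, 19]

Linear: [1, 2, 6, 12, 19, 24, 29, 27, 15], Circular: [25, 31, 33, 27, 19]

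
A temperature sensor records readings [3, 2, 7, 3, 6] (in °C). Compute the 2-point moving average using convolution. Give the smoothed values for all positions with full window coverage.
2-point moving average kernel = [1, 1]. Apply in 'valid' mode (full window coverage): avg[0] = (3 + 2) / 2 = 2.5; avg[1] = (2 + 7) / 2 = 4.5; avg[2] = (7 + 3) / 2 = 5.0; avg[3] = (3 + 6) / 2 = 4.5. Smoothed values: [2.5, 4.5, 5.0, 4.5]

[2.5, 4.5, 5.0, 4.5]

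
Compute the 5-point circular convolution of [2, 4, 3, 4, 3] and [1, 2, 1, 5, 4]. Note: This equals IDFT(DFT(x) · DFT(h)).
Either evaluate y[k] = Σ_j x[j]·h[(k-j) mod 5] directly, or use IDFT(DFT(x) · DFT(h)). y[0] = 2×1 + 4×4 + 3×5 + 4×1 + 3×2 = 43; y[1] = 2×2 + 4×1 + 3×4 + 4×5 + 3×1 = 43; y[2] = 2×1 + 4×2 + 3×1 + 4×4 + 3×5 = 44; y[3] = 2×5 + 4×1 + 3×2 + 4×1 + 3×4 = 36; y[4] = 2×4 + 4×5 + 3×1 + 4×2 + 3×1 = 42. Result: [43, 43, 44, 36, 42]

[43, 43, 44, 36, 42]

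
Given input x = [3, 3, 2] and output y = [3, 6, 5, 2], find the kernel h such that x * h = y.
Output length 4 = len(x) + len(h) - 1 ⇒ len(h) = 2. Solve h forward using h[k] = (y[k] - Σ_{i≥1} x[i]·h[k-i]) / x[0]: h[0] = y[0] / x[0] = 3 / 3 = 1; h[1] = (y[1] - 3×1) / x[0] = (6 - 3×1) / 3 = 1. So h = [1, 1]. Forward-check [3, 3, 2] * [1, 1]: y[0] = 3×1 = 3; y[1] = 3×1 + 3×1 = 6; y[2] = 3×1 + 2×1 = 5; y[3] = 2×1 = 2 → [3, 6, 5, 2] ✓

[1, 1]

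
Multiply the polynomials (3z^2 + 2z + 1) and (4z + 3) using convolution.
Ascending coefficients: a = [1, 2, 3], b = [3, 4]. c[0] = 1×3 = 3; c[1] = 1×4 + 2×3 = 10; c[2] = 2×4 + 3×3 = 17; c[3] = 3×4 = 12. Result coefficients: [3, 10, 17, 12] → 12z^3 + 17z^2 + 10z + 3

12z^3 + 17z^2 + 10z + 3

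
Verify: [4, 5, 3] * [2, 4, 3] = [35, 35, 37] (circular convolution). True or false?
Recompute circular convolution of [4, 5, 3] and [2, 4, 3]: y[0] = 4×2 + 5×3 + 3×4 = 35; y[1] = 4×4 + 5×2 + 3×3 = 35; y[2] = 4×3 + 5×4 + 3×2 = 38 → [35, 35, 38]. Compare to given [35, 35, 37]: they differ at index 2: given 37, correct 38, so answer: No

No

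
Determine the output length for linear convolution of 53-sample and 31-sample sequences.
Linear/full convolution length: m + n - 1 = 53 + 31 - 1 = 83

83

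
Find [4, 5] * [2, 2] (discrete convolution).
y[0] = 4×2 = 8; y[1] = 4×2 + 5×2 = 18; y[2] = 5×2 = 10

[8, 18, 10]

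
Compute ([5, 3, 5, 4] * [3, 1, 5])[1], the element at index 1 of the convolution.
Use y[k] = Σ_i a[i]·b[k-i] at k=1. y[1] = 5×1 + 3×3 = 14

14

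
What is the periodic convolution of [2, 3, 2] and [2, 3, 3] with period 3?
Use y[k] = Σ_j f[j]·g[(k-j) mod 3]. y[0] = 2×2 + 3×3 + 2×3 = 19; y[1] = 2×3 + 3×2 + 2×3 = 18; y[2] = 2×3 + 3×3 + 2×2 = 19. Result: [19, 18, 19]

[19, 18, 19]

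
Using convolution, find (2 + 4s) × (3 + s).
Ascending coefficients: a = [2, 4], b = [3, 1]. c[0] = 2×3 = 6; c[1] = 2×1 + 4×3 = 14; c[2] = 4×1 = 4. Result coefficients: [6, 14, 4] → 6 + 14s + 4s^2

6 + 14s + 4s^2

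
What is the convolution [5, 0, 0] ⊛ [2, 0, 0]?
y[0] = 5×2 = 10; y[1] = 5×0 + 0×2 = 0; y[2] = 5×0 + 0×0 + 0×2 = 0; y[3] = 0×0 + 0×0 = 0; y[4] = 0×0 = 0

[10, 0, 0, 0, 0]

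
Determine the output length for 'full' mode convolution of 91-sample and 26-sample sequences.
Linear/full convolution length: m + n - 1 = 91 + 26 - 1 = 116

116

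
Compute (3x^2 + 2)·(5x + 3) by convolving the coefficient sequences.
Ascending coefficients: a = [2, 0, 3], b = [3, 5]. c[0] = 2×3 = 6; c[1] = 2×5 + 0×3 = 10; c[2] = 0×5 + 3×3 = 9; c[3] = 3×5 = 15. Result coefficients: [6, 10, 9, 15] → 15x^3 + 9x^2 + 10x + 6

15x^3 + 9x^2 + 10x + 6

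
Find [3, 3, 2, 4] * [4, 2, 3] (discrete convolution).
y[0] = 3×4 = 12; y[1] = 3×2 + 3×4 = 18; y[2] = 3×3 + 3×2 + 2×4 = 23; y[3] = 3×3 + 2×2 + 4×4 = 29; y[4] = 2×3 + 4×2 = 14; y[5] = 4×3 = 12

[12, 18, 23, 29, 14, 12]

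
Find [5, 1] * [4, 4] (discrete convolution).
y[0] = 5×4 = 20; y[1] = 5×4 + 1×4 = 24; y[2] = 1×4 = 4

[20, 24, 4]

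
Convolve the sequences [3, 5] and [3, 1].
y[0] = 3×3 = 9; y[1] = 3×1 + 5×3 = 18; y[2] = 5×1 = 5

[9, 18, 5]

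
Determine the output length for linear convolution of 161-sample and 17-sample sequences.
Linear/full convolution length: m + n - 1 = 161 + 17 - 1 = 177

177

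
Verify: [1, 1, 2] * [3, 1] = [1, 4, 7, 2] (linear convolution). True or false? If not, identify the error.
Recompute linear convolution of [1, 1, 2] and [3, 1]: y[0] = 1×3 = 3; y[1] = 1×1 + 1×3 = 4; y[2] = 1×1 + 2×3 = 7; y[3] = 2×1 = 2 → [3, 4, 7, 2]. Compare to given [1, 4, 7, 2]: they differ at index 0: given 1, correct 3, so answer: No

No. Error at index 0: given 1, correct 3.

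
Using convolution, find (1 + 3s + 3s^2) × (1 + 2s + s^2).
Ascending coefficients: a = [1, 3, 3], b = [1, 2, 1]. c[0] = 1×1 = 1; c[1] = 1×2 + 3×1 = 5; c[2] = 1×1 + 3×2 + 3×1 = 10; c[3] = 3×1 + 3×2 = 9; c[4] = 3×1 = 3. Result coefficients: [1, 5, 10, 9, 3] → 1 + 5s + 10s^2 + 9s^3 + 3s^4

1 + 5s + 10s^2 + 9s^3 + 3s^4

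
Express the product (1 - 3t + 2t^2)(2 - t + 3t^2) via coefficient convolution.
Ascending coefficients: a = [1, -3, 2], b = [2, -1, 3]. c[0] = 1×2 = 2; c[1] = 1×-1 + -3×2 = -7; c[2] = 1×3 + -3×-1 + 2×2 = 10; c[3] = -3×3 + 2×-1 = -11; c[4] = 2×3 = 6. Result coefficients: [2, -7, 10, -11, 6] → 2 - 7t + 10t^2 - 11t^3 + 6t^4

2 - 7t + 10t^2 - 11t^3 + 6t^4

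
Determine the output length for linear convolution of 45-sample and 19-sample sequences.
Linear/full convolution length: m + n - 1 = 45 + 19 - 1 = 63

63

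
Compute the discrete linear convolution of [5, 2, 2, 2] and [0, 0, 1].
y[0] = 5×0 = 0; y[1] = 5×0 + 2×0 = 0; y[2] = 5×1 + 2×0 + 2×0 = 5; y[3] = 2×1 + 2×0 + 2×0 = 2; y[4] = 2×1 + 2×0 = 2; y[5] = 2×1 = 2

[0, 0, 5, 2, 2, 2]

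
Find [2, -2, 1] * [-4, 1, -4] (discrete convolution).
y[0] = 2×-4 = -8; y[1] = 2×1 + -2×-4 = 10; y[2] = 2×-4 + -2×1 + 1×-4 = -14; y[3] = -2×-4 + 1×1 = 9; y[4] = 1×-4 = -4

[-8, 10, -14, 9, -4]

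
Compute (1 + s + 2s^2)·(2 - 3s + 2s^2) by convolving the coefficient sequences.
Ascending coefficients: a = [1, 1, 2], b = [2, -3, 2]. c[0] = 1×2 = 2; c[1] = 1×-3 + 1×2 = -1; c[2] = 1×2 + 1×-3 + 2×2 = 3; c[3] = 1×2 + 2×-3 = -4; c[4] = 2×2 = 4. Result coefficients: [2, -1, 3, -4, 4] → 2 - s + 3s^2 - 4s^3 + 4s^4

2 - s + 3s^2 - 4s^3 + 4s^4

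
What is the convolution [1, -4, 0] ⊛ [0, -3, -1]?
y[0] = 1×0 = 0; y[1] = 1×-3 + -4×0 = -3; y[2] = 1×-1 + -4×-3 + 0×0 = 11; y[3] = -4×-1 + 0×-3 = 4; y[4] = 0×-1 = 0

[0, -3, 11, 4, 0]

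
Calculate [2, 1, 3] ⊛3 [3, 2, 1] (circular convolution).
Use y[k] = Σ_j u[j]·v[(k-j) mod 3]. y[0] = 2×3 + 1×1 + 3×2 = 13; y[1] = 2×2 + 1×3 + 3×1 = 10; y[2] = 2×1 + 1×2 + 3×3 = 13. Result: [13, 10, 13]

[13, 10, 13]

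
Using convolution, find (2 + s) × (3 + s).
Ascending coefficients: a = [2, 1], b = [3, 1]. c[0] = 2×3 = 6; c[1] = 2×1 + 1×3 = 5; c[2] = 1×1 = 1. Result coefficients: [6, 5, 1] → 6 + 5s + s^2

6 + 5s + s^2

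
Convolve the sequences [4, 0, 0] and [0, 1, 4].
y[0] = 4×0 = 0; y[1] = 4×1 + 0×0 = 4; y[2] = 4×4 + 0×1 + 0×0 = 16; y[3] = 0×4 + 0×1 = 0; y[4] = 0×4 = 0

[0, 4, 16, 0, 0]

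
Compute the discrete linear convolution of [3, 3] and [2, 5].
y[0] = 3×2 = 6; y[1] = 3×5 + 3×2 = 21; y[2] = 3×5 = 15

[6, 21, 15]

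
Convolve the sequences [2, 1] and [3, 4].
y[0] = 2×3 = 6; y[1] = 2×4 + 1×3 = 11; y[2] = 1×4 = 4

[6, 11, 4]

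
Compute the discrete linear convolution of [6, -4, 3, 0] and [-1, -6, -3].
y[0] = 6×-1 = -6; y[1] = 6×-6 + -4×-1 = -32; y[2] = 6×-3 + -4×-6 + 3×-1 = 3; y[3] = -4×-3 + 3×-6 + 0×-1 = -6; y[4] = 3×-3 + 0×-6 = -9; y[5] = 0×-3 = 0

[-6, -32, 3, -6, -9, 0]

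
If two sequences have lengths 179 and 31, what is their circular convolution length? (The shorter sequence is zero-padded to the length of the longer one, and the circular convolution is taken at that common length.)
Circular convolution (zero-padding the shorter input) has length max(m, n) = max(179, 31) = 179

179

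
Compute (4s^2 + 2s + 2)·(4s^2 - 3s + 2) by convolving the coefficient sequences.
Ascending coefficients: a = [2, 2, 4], b = [2, -3, 4]. c[0] = 2×2 = 4; c[1] = 2×-3 + 2×2 = -2; c[2] = 2×4 + 2×-3 + 4×2 = 10; c[3] = 2×4 + 4×-3 = -4; c[4] = 4×4 = 16. Result coefficients: [4, -2, 10, -4, 16] → 16s^4 - 4s^3 + 10s^2 - 2s + 4

16s^4 - 4s^3 + 10s^2 - 2s + 4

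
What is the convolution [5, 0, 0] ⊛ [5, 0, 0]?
y[0] = 5×5 = 25; y[1] = 5×0 + 0×5 = 0; y[2] = 5×0 + 0×0 + 0×5 = 0; y[3] = 0×0 + 0×0 = 0; y[4] = 0×0 = 0

[25, 0, 0, 0, 0]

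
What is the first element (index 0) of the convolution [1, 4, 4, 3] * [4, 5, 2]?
Use y[k] = Σ_i a[i]·b[k-i] at k=0. y[0] = 1×4 = 4

4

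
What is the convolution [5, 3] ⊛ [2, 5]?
y[0] = 5×2 = 10; y[1] = 5×5 + 3×2 = 31; y[2] = 3×5 = 15

[10, 31, 15]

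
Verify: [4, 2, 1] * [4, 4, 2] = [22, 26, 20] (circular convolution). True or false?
Recompute circular convolution of [4, 2, 1] and [4, 4, 2]: y[0] = 4×4 + 2×2 + 1×4 = 24; y[1] = 4×4 + 2×4 + 1×2 = 26; y[2] = 4×2 + 2×4 + 1×4 = 20 → [24, 26, 20]. Compare to given [22, 26, 20]: they differ at index 0: given 22, correct 24, so answer: No

No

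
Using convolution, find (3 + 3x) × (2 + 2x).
Ascending coefficients: a = [3, 3], b = [2, 2]. c[0] = 3×2 = 6; c[1] = 3×2 + 3×2 = 12; c[2] = 3×2 = 6. Result coefficients: [6, 12, 6] → 6 + 12x + 6x^2

6 + 12x + 6x^2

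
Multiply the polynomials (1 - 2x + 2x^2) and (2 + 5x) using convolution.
Ascending coefficients: a = [1, -2, 2], b = [2, 5]. c[0] = 1×2 = 2; c[1] = 1×5 + -2×2 = 1; c[2] = -2×5 + 2×2 = -6; c[3] = 2×5 = 10. Result coefficients: [2, 1, -6, 10] → 2 + x - 6x^2 + 10x^3

2 + x - 6x^2 + 10x^3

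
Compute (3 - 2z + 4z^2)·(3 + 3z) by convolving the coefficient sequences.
Ascending coefficients: a = [3, -2, 4], b = [3, 3]. c[0] = 3×3 = 9; c[1] = 3×3 + -2×3 = 3; c[2] = -2×3 + 4×3 = 6; c[3] = 4×3 = 12. Result coefficients: [9, 3, 6, 12] → 9 + 3z + 6z^2 + 12z^3

9 + 3z + 6z^2 + 12z^3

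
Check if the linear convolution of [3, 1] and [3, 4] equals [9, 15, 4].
Recompute linear convolution of [3, 1] and [3, 4]: y[0] = 3×3 = 9; y[1] = 3×4 + 1×3 = 15; y[2] = 1×4 = 4 → [9, 15, 4]. Given [9, 15, 4] matches, so answer: Yes

Yes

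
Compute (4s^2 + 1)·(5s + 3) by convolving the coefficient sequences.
Ascending coefficients: a = [1, 0, 4], b = [3, 5]. c[0] = 1×3 = 3; c[1] = 1×5 + 0×3 = 5; c[2] = 0×5 + 4×3 = 12; c[3] = 4×5 = 20. Result coefficients: [3, 5, 12, 20] → 20s^3 + 12s^2 + 5s + 3

20s^3 + 12s^2 + 5s + 3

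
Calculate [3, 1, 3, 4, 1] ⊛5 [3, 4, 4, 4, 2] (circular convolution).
Use y[k] = Σ_j a[j]·b[(k-j) mod 5]. y[0] = 3×3 + 1×2 + 3×4 + 4×4 + 1×4 = 43; y[1] = 3×4 + 1×3 + 3×2 + 4×4 + 1×4 = 41; y[2] = 3×4 + 1×4 + 3×3 + 4×2 + 1×4 = 37; y[3] = 3×4 + 1×4 + 3×4 + 4×3 + 1×2 = 42; y[4] = 3×2 + 1×4 + 3×4 + 4×4 + 1×3 = 41. Result: [43, 41, 37, 42, 41]

[43, 41, 37, 42, 41]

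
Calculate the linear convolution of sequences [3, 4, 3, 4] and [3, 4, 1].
y[0] = 3×3 = 9; y[1] = 3×4 + 4×3 = 24; y[2] = 3×1 + 4×4 + 3×3 = 28; y[3] = 4×1 + 3×4 + 4×3 = 28; y[4] = 3×1 + 4×4 = 19; y[5] = 4×1 = 4

[9, 24, 28, 28, 19, 4]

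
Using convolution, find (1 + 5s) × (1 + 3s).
Ascending coefficients: a = [1, 5], b = [1, 3]. c[0] = 1×1 = 1; c[1] = 1×3 + 5×1 = 8; c[2] = 5×3 = 15. Result coefficients: [1, 8, 15] → 1 + 8s + 15s^2

1 + 8s + 15s^2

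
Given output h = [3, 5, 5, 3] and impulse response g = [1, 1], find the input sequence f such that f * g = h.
Deconvolve h=[3, 5, 5, 3] by g=[1, 1]. Since g[0]=1, solve forward: f[0] = h[0] / 1 = 3; f[1] = (h[1] - 3×1) / 1 = 2; f[2] = (h[2] - 2×1) / 1 = 3. So f = [3, 2, 3]. Check by forward convolution: h[0] = 3×1 = 3; h[1] = 3×1 + 2×1 = 5; h[2] = 2×1 + 3×1 = 5; h[3] = 3×1 = 3

[3, 2, 3]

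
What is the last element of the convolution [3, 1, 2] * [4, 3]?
Use y[k] = Σ_i a[i]·b[k-i] at k=3. y[3] = 2×3 = 6

6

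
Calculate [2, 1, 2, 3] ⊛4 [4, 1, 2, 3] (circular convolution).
Use y[k] = Σ_j f[j]·g[(k-j) mod 4]. y[0] = 2×4 + 1×3 + 2×2 + 3×1 = 18; y[1] = 2×1 + 1×4 + 2×3 + 3×2 = 18; y[2] = 2×2 + 1×1 + 2×4 + 3×3 = 22; y[3] = 2×3 + 1×2 + 2×1 + 3×4 = 22. Result: [18, 18, 22, 22]

[18, 18, 22, 22]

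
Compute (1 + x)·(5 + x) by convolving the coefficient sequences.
Ascending coefficients: a = [1, 1], b = [5, 1]. c[0] = 1×5 = 5; c[1] = 1×1 + 1×5 = 6; c[2] = 1×1 = 1. Result coefficients: [5, 6, 1] → 5 + 6x + x^2

5 + 6x + x^2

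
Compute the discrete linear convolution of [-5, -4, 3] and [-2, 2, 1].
y[0] = -5×-2 = 10; y[1] = -5×2 + -4×-2 = -2; y[2] = -5×1 + -4×2 + 3×-2 = -19; y[3] = -4×1 + 3×2 = 2; y[4] = 3×1 = 3

[10, -2, -19, 2, 3]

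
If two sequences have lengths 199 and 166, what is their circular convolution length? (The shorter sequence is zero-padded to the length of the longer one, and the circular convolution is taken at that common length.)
Circular convolution (zero-padding the shorter input) has length max(m, n) = max(199, 166) = 199

199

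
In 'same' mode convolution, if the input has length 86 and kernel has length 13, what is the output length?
'Same' mode returns an output with the same length as the input: 86

86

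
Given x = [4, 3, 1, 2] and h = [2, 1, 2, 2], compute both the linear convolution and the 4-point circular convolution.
Linear: y_lin[0] = 4×2 = 8; y_lin[1] = 4×1 + 3×2 = 10; y_lin[2] = 4×2 + 3×1 + 1×2 = 13; y_lin[3] = 4×2 + 3×2 + 1×1 + 2×2 = 19; y_lin[4] = 3×2 + 1×2 + 2×1 = 10; y_lin[5] = 1×2 + 2×2 = 6; y_lin[6] = 2×2 = 4 → [8, 10, 13, 19, 10, 6, 4]. Circular (length 4): y[0] = 4×2 + 3×2 + 1×2 + 2×1 = 18; y[1] = 4×1 + 3×2 + 1×2 + 2×2 = 16; y[2] = 4×2 + 3×1 + 1×2 + 2×2 = 17; y[3] = 4×2 + 3×2 + 1×1 + 2×2 = 19 → [18, 16, 17, 19]

Linear: [8, 10, 13, 19, 10, 6, 4], Circular: [18, 16, 17, 19]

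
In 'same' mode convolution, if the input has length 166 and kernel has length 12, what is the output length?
'Same' mode returns an output with the same length as the input: 166

166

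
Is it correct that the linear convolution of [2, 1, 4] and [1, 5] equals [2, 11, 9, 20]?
Recompute linear convolution of [2, 1, 4] and [1, 5]: y[0] = 2×1 = 2; y[1] = 2×5 + 1×1 = 11; y[2] = 1×5 + 4×1 = 9; y[3] = 4×5 = 20 → [2, 11, 9, 20]. Given [2, 11, 9, 20] matches, so answer: Yes

Yes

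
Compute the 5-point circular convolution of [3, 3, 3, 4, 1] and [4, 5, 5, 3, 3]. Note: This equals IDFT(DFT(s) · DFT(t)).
Either evaluate y[k] = Σ_j s[j]·t[(k-j) mod 5] directly, or use IDFT(DFT(s) · DFT(t)). y[0] = 3×4 + 3×3 + 3×3 + 4×5 + 1×5 = 55; y[1] = 3×5 + 3×4 + 3×3 + 4×3 + 1×5 = 53; y[2] = 3×5 + 3×5 + 3×4 + 4×3 + 1×3 = 57; y[3] = 3×3 + 3×5 + 3×5 + 4×4 + 1×3 = 58; y[4] = 3×3 + 3×3 + 3×5 + 4×5 + 1×4 = 57. Result: [55, 53, 57, 58, 57]

[55, 53, 57, 58, 57]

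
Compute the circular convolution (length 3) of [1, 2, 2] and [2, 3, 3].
Use y[k] = Σ_j f[j]·g[(k-j) mod 3]. y[0] = 1×2 + 2×3 + 2×3 = 14; y[1] = 1×3 + 2×2 + 2×3 = 13; y[2] = 1×3 + 2×3 + 2×2 = 13. Result: [14, 13, 13]

[14, 13, 13]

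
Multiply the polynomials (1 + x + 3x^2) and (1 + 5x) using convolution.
Ascending coefficients: a = [1, 1, 3], b = [1, 5]. c[0] = 1×1 = 1; c[1] = 1×5 + 1×1 = 6; c[2] = 1×5 + 3×1 = 8; c[3] = 3×5 = 15. Result coefficients: [1, 6, 8, 15] → 1 + 6x + 8x^2 + 15x^3

1 + 6x + 8x^2 + 15x^3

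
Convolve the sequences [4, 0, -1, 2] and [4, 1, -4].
y[0] = 4×4 = 16; y[1] = 4×1 + 0×4 = 4; y[2] = 4×-4 + 0×1 + -1×4 = -20; y[3] = 0×-4 + -1×1 + 2×4 = 7; y[4] = -1×-4 + 2×1 = 6; y[5] = 2×-4 = -8

[16, 4, -20, 7, 6, -8]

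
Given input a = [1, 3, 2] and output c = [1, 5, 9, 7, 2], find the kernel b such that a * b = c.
Output length 5 = len(a) + len(b) - 1 ⇒ len(b) = 3. Solve b forward using b[k] = (c[k] - Σ_{i≥1} a[i]·b[k-i]) / a[0]: b[0] = c[0] / a[0] = 1 / 1 = 1; b[1] = (c[1] - 3×1) / a[0] = (5 - 3×1) / 1 = 2; b[2] = (c[2] - 3×2 - 2×1) / a[0] = (9 - 3×2 - 2×1) / 1 = 1. So b = [1, 2, 1]. Forward-check [1, 3, 2] * [1, 2, 1]: c[0] = 1×1 = 1; c[1] = 1×2 + 3×1 = 5; c[2] = 1×1 + 3×2 + 2×1 = 9; c[3] = 3×1 + 2×2 = 7; c[4] = 2×1 = 2 → [1, 5, 9, 7, 2] ✓

[1, 2, 1]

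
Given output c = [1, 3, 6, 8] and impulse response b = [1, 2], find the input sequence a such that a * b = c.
Deconvolve c=[1, 3, 6, 8] by b=[1, 2]. Since b[0]=1, solve forward: a[0] = c[0] / 1 = 1; a[1] = (c[1] - 1×2) / 1 = 1; a[2] = (c[2] - 1×2) / 1 = 4. So a = [1, 1, 4]. Check by forward convolution: c[0] = 1×1 = 1; c[1] = 1×2 + 1×1 = 3; c[2] = 1×2 + 4×1 = 6; c[3] = 4×2 = 8

[1, 1, 4]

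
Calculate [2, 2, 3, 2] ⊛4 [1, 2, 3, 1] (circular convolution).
Use y[k] = Σ_j s[j]·t[(k-j) mod 4]. y[0] = 2×1 + 2×1 + 3×3 + 2×2 = 17; y[1] = 2×2 + 2×1 + 3×1 + 2×3 = 15; y[2] = 2×3 + 2×2 + 3×1 + 2×1 = 15; y[3] = 2×1 + 2×3 + 3×2 + 2×1 = 16. Result: [17, 15, 15, 16]

[17, 15, 15, 16]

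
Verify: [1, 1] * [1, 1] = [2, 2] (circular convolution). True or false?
Recompute circular convolution of [1, 1] and [1, 1]: y[0] = 1×1 + 1×1 = 2; y[1] = 1×1 + 1×1 = 2 → [2, 2]. Given [2, 2] matches, so answer: Yes

Yes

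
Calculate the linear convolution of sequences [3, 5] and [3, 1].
y[0] = 3×3 = 9; y[1] = 3×1 + 5×3 = 18; y[2] = 5×1 = 5

[9, 18, 5]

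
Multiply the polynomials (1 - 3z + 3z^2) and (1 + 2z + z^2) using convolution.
Ascending coefficients: a = [1, -3, 3], b = [1, 2, 1]. c[0] = 1×1 = 1; c[1] = 1×2 + -3×1 = -1; c[2] = 1×1 + -3×2 + 3×1 = -2; c[3] = -3×1 + 3×2 = 3; c[4] = 3×1 = 3. Result coefficients: [1, -1, -2, 3, 3] → 1 - z - 2z^2 + 3z^3 + 3z^4

1 - z - 2z^2 + 3z^3 + 3z^4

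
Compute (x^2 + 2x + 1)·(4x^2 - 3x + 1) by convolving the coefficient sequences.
Ascending coefficients: a = [1, 2, 1], b = [1, -3, 4]. c[0] = 1×1 = 1; c[1] = 1×-3 + 2×1 = -1; c[2] = 1×4 + 2×-3 + 1×1 = -1; c[3] = 2×4 + 1×-3 = 5; c[4] = 1×4 = 4. Result coefficients: [1, -1, -1, 5, 4] → 4x^4 + 5x^3 - x^2 - x + 1

4x^4 + 5x^3 - x^2 - x + 1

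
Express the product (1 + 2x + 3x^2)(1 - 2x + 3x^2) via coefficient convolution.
Ascending coefficients: a = [1, 2, 3], b = [1, -2, 3]. c[0] = 1×1 = 1; c[1] = 1×-2 + 2×1 = 0; c[2] = 1×3 + 2×-2 + 3×1 = 2; c[3] = 2×3 + 3×-2 = 0; c[4] = 3×3 = 9. Result coefficients: [1, 0, 2, 0, 9] → 1 + 2x^2 + 9x^4

1 + 2x^2 + 9x^4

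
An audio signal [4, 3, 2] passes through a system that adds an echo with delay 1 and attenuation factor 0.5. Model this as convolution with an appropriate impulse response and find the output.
Direct-path + delayed-attenuated-path model → impulse response h = [1, 0.5] (1 at lag 0, 0.5 at lag 1). Output y[n] = x[n] + 0.5·x[n - 1] (with x[n] = 0 outside 0..2): y[0] = 4 + 0.5×0 = 4; y[1] = 3 + 0.5×4 = 5.0; y[2] = 2 + 0.5×3 = 3.5; y[3] = 0 + 0.5×2 = 1.0. So y = [4, 5.0, 3.5, 1.0]

[4, 5.0, 3.5, 1.0]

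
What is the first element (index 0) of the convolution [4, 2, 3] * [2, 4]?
Use y[k] = Σ_i a[i]·b[k-i] at k=0. y[0] = 4×2 = 8

8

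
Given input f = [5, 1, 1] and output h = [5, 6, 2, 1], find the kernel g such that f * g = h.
Output length 4 = len(f) + len(g) - 1 ⇒ len(g) = 2. Solve g forward using g[k] = (h[k] - Σ_{i≥1} f[i]·g[k-i]) / f[0]: g[0] = h[0] / f[0] = 5 / 5 = 1; g[1] = (h[1] - 1×1) / f[0] = (6 - 1×1) / 5 = 1. So g = [1, 1]. Forward-check [5, 1, 1] * [1, 1]: h[0] = 5×1 = 5; h[1] = 5×1 + 1×1 = 6; h[2] = 1×1 + 1×1 = 2; h[3] = 1×1 = 1 → [5, 6, 2, 1] ✓

[1, 1]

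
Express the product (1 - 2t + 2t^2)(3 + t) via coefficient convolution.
Ascending coefficients: a = [1, -2, 2], b = [3, 1]. c[0] = 1×3 = 3; c[1] = 1×1 + -2×3 = -5; c[2] = -2×1 + 2×3 = 4; c[3] = 2×1 = 2. Result coefficients: [3, -5, 4, 2] → 3 - 5t + 4t^2 + 2t^3

3 - 5t + 4t^2 + 2t^3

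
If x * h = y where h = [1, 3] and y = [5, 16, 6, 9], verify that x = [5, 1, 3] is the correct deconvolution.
Forward-compute [5, 1, 3] * [1, 3]: y[0] = 5×1 = 5; y[1] = 5×3 + 1×1 = 16; y[2] = 1×3 + 3×1 = 6; y[3] = 3×3 = 9 → [5, 16, 6, 9]. Matches given y = [5, 16, 6, 9], so verified.

Verified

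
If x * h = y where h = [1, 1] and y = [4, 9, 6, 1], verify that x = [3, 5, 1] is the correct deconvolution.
Forward-compute [3, 5, 1] * [1, 1]: y[0] = 3×1 = 3; y[1] = 3×1 + 5×1 = 8; y[2] = 5×1 + 1×1 = 6; y[3] = 1×1 = 1 → [3, 8, 6, 1]. Does not match given y = [4, 9, 6, 1].

Not verified. [3, 5, 1] * [1, 1] = [3, 8, 6, 1], which differs from [4, 9, 6, 1] at index 0.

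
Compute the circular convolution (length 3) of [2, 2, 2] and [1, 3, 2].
Use y[k] = Σ_j f[j]·g[(k-j) mod 3]. y[0] = 2×1 + 2×2 + 2×3 = 12; y[1] = 2×3 + 2×1 + 2×2 = 12; y[2] = 2×2 + 2×3 + 2×1 = 12. Result: [12, 12, 12]

[12, 12, 12]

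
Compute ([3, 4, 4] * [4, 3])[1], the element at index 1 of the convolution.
Use y[k] = Σ_i a[i]·b[k-i] at k=1. y[1] = 3×3 + 4×4 = 25

25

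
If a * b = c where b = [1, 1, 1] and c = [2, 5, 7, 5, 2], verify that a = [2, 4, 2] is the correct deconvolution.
Forward-compute [2, 4, 2] * [1, 1, 1]: c[0] = 2×1 = 2; c[1] = 2×1 + 4×1 = 6; c[2] = 2×1 + 4×1 + 2×1 = 8; c[3] = 4×1 + 2×1 = 6; c[4] = 2×1 = 2 → [2, 6, 8, 6, 2]. Does not match given c = [2, 5, 7, 5, 2].

Not verified. [2, 4, 2] * [1, 1, 1] = [2, 6, 8, 6, 2], which differs from [2, 5, 7, 5, 2] at index 1.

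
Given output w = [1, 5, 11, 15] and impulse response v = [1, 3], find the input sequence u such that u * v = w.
Deconvolve w=[1, 5, 11, 15] by v=[1, 3]. Since v[0]=1, solve forward: u[0] = w[0] / 1 = 1; u[1] = (w[1] - 1×3) / 1 = 2; u[2] = (w[2] - 2×3) / 1 = 5. So u = [1, 2, 5]. Check by forward convolution: w[0] = 1×1 = 1; w[1] = 1×3 + 2×1 = 5; w[2] = 2×3 + 5×1 = 11; w[3] = 5×3 = 15

[1, 2, 5]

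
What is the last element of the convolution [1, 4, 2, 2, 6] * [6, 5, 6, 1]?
Use y[k] = Σ_i a[i]·b[k-i] at k=7. y[7] = 6×1 = 6

6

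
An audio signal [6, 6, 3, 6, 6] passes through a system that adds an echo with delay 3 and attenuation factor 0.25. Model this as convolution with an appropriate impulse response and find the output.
Direct-path + delayed-attenuated-path model → impulse response h = [1, 0, 0, 0.25] (1 at lag 0, 0.25 at lag 3). Output y[n] = x[n] + 0.25·x[n - 3] (with x[n] = 0 outside 0..4): y[0] = 6 + 0.25×0 = 6; y[1] = 6 + 0.25×0 = 6; y[2] = 3 + 0.25×0 = 3; y[3] = 6 + 0.25×6 = 7.5; y[4] = 6 + 0.25×6 = 7.5; y[5] = 0 + 0.25×3 = 0.75; y[6] = 0 + 0.25×6 = 1.5; y[7] = 0 + 0.25×6 = 1.5. So y = [6, 6, 3, 7.5, 7.5, 0.75, 1.5, 1.5]

[6, 6, 3, 7.5, 7.5, 0.75, 1.5, 1.5]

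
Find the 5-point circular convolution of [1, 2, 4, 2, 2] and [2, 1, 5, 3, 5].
Use y[k] = Σ_j a[j]·b[(k-j) mod 5]. y[0] = 1×2 + 2×5 + 4×3 + 2×5 + 2×1 = 36; y[1] = 1×1 + 2×2 + 4×5 + 2×3 + 2×5 = 41; y[2] = 1×5 + 2×1 + 4×2 + 2×5 + 2×3 = 31; y[3] = 1×3 + 2×5 + 4×1 + 2×2 + 2×5 = 31; y[4] = 1×5 + 2×3 + 4×5 + 2×1 + 2×2 = 37. Result: [36, 41, 31, 31, 37]

[36, 41, 31, 31, 37]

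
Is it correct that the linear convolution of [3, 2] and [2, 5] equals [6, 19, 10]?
Recompute linear convolution of [3, 2] and [2, 5]: y[0] = 3×2 = 6; y[1] = 3×5 + 2×2 = 19; y[2] = 2×5 = 10 → [6, 19, 10]. Given [6, 19, 10] matches, so answer: Yes

Yes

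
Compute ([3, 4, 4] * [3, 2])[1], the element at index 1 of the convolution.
Use y[k] = Σ_i a[i]·b[k-i] at k=1. y[1] = 3×2 + 4×3 = 18

18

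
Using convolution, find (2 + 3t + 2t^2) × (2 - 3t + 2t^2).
Ascending coefficients: a = [2, 3, 2], b = [2, -3, 2]. c[0] = 2×2 = 4; c[1] = 2×-3 + 3×2 = 0; c[2] = 2×2 + 3×-3 + 2×2 = -1; c[3] = 3×2 + 2×-3 = 0; c[4] = 2×2 = 4. Result coefficients: [4, 0, -1, 0, 4] → 4 - t^2 + 4t^4

4 - t^2 + 4t^4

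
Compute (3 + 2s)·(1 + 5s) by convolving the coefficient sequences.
Ascending coefficients: a = [3, 2], b = [1, 5]. c[0] = 3×1 = 3; c[1] = 3×5 + 2×1 = 17; c[2] = 2×5 = 10. Result coefficients: [3, 17, 10] → 3 + 17s + 10s^2

3 + 17s + 10s^2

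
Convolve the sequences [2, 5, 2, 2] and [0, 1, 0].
y[0] = 2×0 = 0; y[1] = 2×1 + 5×0 = 2; y[2] = 2×0 + 5×1 + 2×0 = 5; y[3] = 5×0 + 2×1 + 2×0 = 2; y[4] = 2×0 + 2×1 = 2; y[5] = 2×0 = 0

[0, 2, 5, 2, 2, 0]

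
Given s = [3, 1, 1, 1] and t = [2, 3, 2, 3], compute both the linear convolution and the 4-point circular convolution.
Linear: y_lin[0] = 3×2 = 6; y_lin[1] = 3×3 + 1×2 = 11; y_lin[2] = 3×2 + 1×3 + 1×2 = 11; y_lin[3] = 3×3 + 1×2 + 1×3 + 1×2 = 16; y_lin[4] = 1×3 + 1×2 + 1×3 = 8; y_lin[5] = 1×3 + 1×2 = 5; y_lin[6] = 1×3 = 3 → [6, 11, 11, 16, 8, 5, 3]. Circular (length 4): y[0] = 3×2 + 1×3 + 1×2 + 1×3 = 14; y[1] = 3×3 + 1×2 + 1×3 + 1×2 = 16; y[2] = 3×2 + 1×3 + 1×2 + 1×3 = 14; y[3] = 3×3 + 1×2 + 1×3 + 1×2 = 16 → [14, 16, 14, 16]

Linear: [6, 11, 11, 16, 8, 5, 3], Circular: [14, 16, 14, 16]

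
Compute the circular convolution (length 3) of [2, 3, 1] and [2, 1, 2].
Use y[k] = Σ_j x[j]·h[(k-j) mod 3]. y[0] = 2×2 + 3×2 + 1×1 = 11; y[1] = 2×1 + 3×2 + 1×2 = 10; y[2] = 2×2 + 3×1 + 1×2 = 9. Result: [11, 10, 9]

[11, 10, 9]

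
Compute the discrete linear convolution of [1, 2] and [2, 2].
y[0] = 1×2 = 2; y[1] = 1×2 + 2×2 = 6; y[2] = 2×2 = 4

[2, 6, 4]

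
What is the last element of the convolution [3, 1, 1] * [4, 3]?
Use y[k] = Σ_i a[i]·b[k-i] at k=3. y[3] = 1×3 = 3

3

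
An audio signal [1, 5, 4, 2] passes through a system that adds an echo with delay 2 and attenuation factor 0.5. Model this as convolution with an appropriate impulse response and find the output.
Direct-path + delayed-attenuated-path model → impulse response h = [1, 0, 0.5] (1 at lag 0, 0.5 at lag 2). Output y[n] = x[n] + 0.5·x[n - 2] (with x[n] = 0 outside 0..3): y[0] = 1 + 0.5×0 = 1; y[1] = 5 + 0.5×0 = 5; y[2] = 4 + 0.5×1 = 4.5; y[3] = 2 + 0.5×5 = 4.5; y[4] = 0 + 0.5×4 = 2.0; y[5] = 0 + 0.5×2 = 1.0. So y = [1, 5, 4.5, 4.5, 2.0, 1.0]

[1, 5, 4.5, 4.5, 2.0, 1.0]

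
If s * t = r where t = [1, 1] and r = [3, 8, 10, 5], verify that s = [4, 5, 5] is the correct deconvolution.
Forward-compute [4, 5, 5] * [1, 1]: r[0] = 4×1 = 4; r[1] = 4×1 + 5×1 = 9; r[2] = 5×1 + 5×1 = 10; r[3] = 5×1 = 5 → [4, 9, 10, 5]. Does not match given r = [3, 8, 10, 5].

Not verified. [4, 5, 5] * [1, 1] = [4, 9, 10, 5], which differs from [3, 8, 10, 5] at index 0.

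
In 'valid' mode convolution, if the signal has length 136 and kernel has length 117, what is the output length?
'Valid' mode counts only positions where the kernel fully overlaps the signal: m - n + 1 = 136 - 117 + 1 = 20

20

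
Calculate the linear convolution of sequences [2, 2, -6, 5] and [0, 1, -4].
y[0] = 2×0 = 0; y[1] = 2×1 + 2×0 = 2; y[2] = 2×-4 + 2×1 + -6×0 = -6; y[3] = 2×-4 + -6×1 + 5×0 = -14; y[4] = -6×-4 + 5×1 = 29; y[5] = 5×-4 = -20

[0, 2, -6, -14, 29, -20]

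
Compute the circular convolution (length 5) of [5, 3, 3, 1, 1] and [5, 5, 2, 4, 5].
Use y[k] = Σ_j f[j]·g[(k-j) mod 5]. y[0] = 5×5 + 3×5 + 3×4 + 1×2 + 1×5 = 59; y[1] = 5×5 + 3×5 + 3×5 + 1×4 + 1×2 = 61; y[2] = 5×2 + 3×5 + 3×5 + 1×5 + 1×4 = 49; y[3] = 5×4 + 3×2 + 3×5 + 1×5 + 1×5 = 51; y[4] = 5×5 + 3×4 + 3×2 + 1×5 + 1×5 = 53. Result: [59, 61, 49, 51, 53]

[59, 61, 49, 51, 53]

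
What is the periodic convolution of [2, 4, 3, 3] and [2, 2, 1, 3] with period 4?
Use y[k] = Σ_j s[j]·t[(k-j) mod 4]. y[0] = 2×2 + 4×3 + 3×1 + 3×2 = 25; y[1] = 2×2 + 4×2 + 3×3 + 3×1 = 24; y[2] = 2×1 + 4×2 + 3×2 + 3×3 = 25; y[3] = 2×3 + 4×1 + 3×2 + 3×2 = 22. Result: [25, 24, 25, 22]

[25, 24, 25, 22]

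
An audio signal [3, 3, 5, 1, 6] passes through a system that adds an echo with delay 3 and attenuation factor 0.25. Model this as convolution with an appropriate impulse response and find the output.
Direct-path + delayed-attenuated-path model → impulse response h = [1, 0, 0, 0.25] (1 at lag 0, 0.25 at lag 3). Output y[n] = x[n] + 0.25·x[n - 3] (with x[n] = 0 outside 0..4): y[0] = 3 + 0.25×0 = 3; y[1] = 3 + 0.25×0 = 3; y[2] = 5 + 0.25×0 = 5; y[3] = 1 + 0.25×3 = 1.75; y[4] = 6 + 0.25×3 = 6.75; y[5] = 0 + 0.25×5 = 1.25; y[6] = 0 + 0.25×1 = 0.25; y[7] = 0 + 0.25×6 = 1.5. So y = [3, 3, 5, 1.75, 6.75, 1.25, 0.25, 1.5]

[3, 3, 5, 1.75, 6.75, 1.25, 0.25, 1.5]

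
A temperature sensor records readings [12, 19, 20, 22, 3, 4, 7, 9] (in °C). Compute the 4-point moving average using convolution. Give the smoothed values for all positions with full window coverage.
4-point moving average kernel = [1, 1, 1, 1]. Apply in 'valid' mode (full window coverage): avg[0] = (12 + 19 + 20 + 22) / 4 = 18.25; avg[1] = (19 + 20 + 22 + 3) / 4 = 16.0; avg[2] = (20 + 22 + 3 + 4) / 4 = 12.25; avg[3] = (22 + 3 + 4 + 7) / 4 = 9.0; avg[4] = (3 + 4 + 7 + 9) / 4 = 5.75. Smoothed values: [18.25, 16.0, 12.25, 9.0, 5.75]

[18.25, 16.0, 12.25, 9.0, 5.75]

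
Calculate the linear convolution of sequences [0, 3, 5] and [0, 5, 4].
y[0] = 0×0 = 0; y[1] = 0×5 + 3×0 = 0; y[2] = 0×4 + 3×5 + 5×0 = 15; y[3] = 3×4 + 5×5 = 37; y[4] = 5×4 = 20

[0, 0, 15, 37, 20]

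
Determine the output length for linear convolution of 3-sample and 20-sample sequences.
Linear/full convolution length: m + n - 1 = 3 + 20 - 1 = 22

22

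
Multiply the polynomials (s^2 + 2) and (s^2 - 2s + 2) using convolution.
Ascending coefficients: a = [2, 0, 1], b = [2, -2, 1]. c[0] = 2×2 = 4; c[1] = 2×-2 + 0×2 = -4; c[2] = 2×1 + 0×-2 + 1×2 = 4; c[3] = 0×1 + 1×-2 = -2; c[4] = 1×1 = 1. Result coefficients: [4, -4, 4, -2, 1] → s^4 - 2s^3 + 4s^2 - 4s + 4

s^4 - 2s^3 + 4s^2 - 4s + 4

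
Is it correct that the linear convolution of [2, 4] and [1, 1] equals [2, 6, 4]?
Recompute linear convolution of [2, 4] and [1, 1]: y[0] = 2×1 = 2; y[1] = 2×1 + 4×1 = 6; y[2] = 4×1 = 4 → [2, 6, 4]. Given [2, 6, 4] matches, so answer: Yes

Yes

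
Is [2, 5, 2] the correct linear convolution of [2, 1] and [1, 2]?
Recompute linear convolution of [2, 1] and [1, 2]: y[0] = 2×1 = 2; y[1] = 2×2 + 1×1 = 5; y[2] = 1×2 = 2 → [2, 5, 2]. Given [2, 5, 2] matches, so answer: Yes

Yes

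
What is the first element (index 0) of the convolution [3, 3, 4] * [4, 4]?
Use y[k] = Σ_i a[i]·b[k-i] at k=0. y[0] = 3×4 = 12

12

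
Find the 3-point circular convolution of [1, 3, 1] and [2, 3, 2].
Use y[k] = Σ_j x[j]·h[(k-j) mod 3]. y[0] = 1×2 + 3×2 + 1×3 = 11; y[1] = 1×3 + 3×2 + 1×2 = 11; y[2] = 1×2 + 3×3 + 1×2 = 13. Result: [11, 11, 13]

[11, 11, 13]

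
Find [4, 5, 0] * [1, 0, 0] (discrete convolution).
y[0] = 4×1 = 4; y[1] = 4×0 + 5×1 = 5; y[2] = 4×0 + 5×0 + 0×1 = 0; y[3] = 5×0 + 0×0 = 0; y[4] = 0×0 = 0

[4, 5, 0, 0, 0]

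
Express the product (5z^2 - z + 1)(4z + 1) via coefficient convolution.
Ascending coefficients: a = [1, -1, 5], b = [1, 4]. c[0] = 1×1 = 1; c[1] = 1×4 + -1×1 = 3; c[2] = -1×4 + 5×1 = 1; c[3] = 5×4 = 20. Result coefficients: [1, 3, 1, 20] → 20z^3 + z^2 + 3z + 1

20z^3 + z^2 + 3z + 1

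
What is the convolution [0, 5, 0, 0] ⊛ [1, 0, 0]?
y[0] = 0×1 = 0; y[1] = 0×0 + 5×1 = 5; y[2] = 0×0 + 5×0 + 0×1 = 0; y[3] = 5×0 + 0×0 + 0×1 = 0; y[4] = 0×0 + 0×0 = 0; y[5] = 0×0 = 0

[0, 5, 0, 0, 0, 0]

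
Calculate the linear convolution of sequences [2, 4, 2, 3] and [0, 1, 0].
y[0] = 2×0 = 0; y[1] = 2×1 + 4×0 = 2; y[2] = 2×0 + 4×1 + 2×0 = 4; y[3] = 4×0 + 2×1 + 3×0 = 2; y[4] = 2×0 + 3×1 = 3; y[5] = 3×0 = 0

[0, 2, 4, 2, 3, 0]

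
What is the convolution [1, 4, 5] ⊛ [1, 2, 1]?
y[0] = 1×1 = 1; y[1] = 1×2 + 4×1 = 6; y[2] = 1×1 + 4×2 + 5×1 = 14; y[3] = 4×1 + 5×2 = 14; y[4] = 5×1 = 5

[1, 6, 14, 14, 5]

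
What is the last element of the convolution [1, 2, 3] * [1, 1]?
Use y[k] = Σ_i a[i]·b[k-i] at k=3. y[3] = 3×1 = 3

3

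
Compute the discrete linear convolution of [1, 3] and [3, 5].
y[0] = 1×3 = 3; y[1] = 1×5 + 3×3 = 14; y[2] = 3×5 = 15

[3, 14, 15]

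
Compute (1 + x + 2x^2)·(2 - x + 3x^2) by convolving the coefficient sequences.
Ascending coefficients: a = [1, 1, 2], b = [2, -1, 3]. c[0] = 1×2 = 2; c[1] = 1×-1 + 1×2 = 1; c[2] = 1×3 + 1×-1 + 2×2 = 6; c[3] = 1×3 + 2×-1 = 1; c[4] = 2×3 = 6. Result coefficients: [2, 1, 6, 1, 6] → 2 + x + 6x^2 + x^3 + 6x^4

2 + x + 6x^2 + x^3 + 6x^4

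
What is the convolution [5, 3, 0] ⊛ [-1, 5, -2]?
y[0] = 5×-1 = -5; y[1] = 5×5 + 3×-1 = 22; y[2] = 5×-2 + 3×5 + 0×-1 = 5; y[3] = 3×-2 + 0×5 = -6; y[4] = 0×-2 = 0

[-5, 22, 5, -6, 0]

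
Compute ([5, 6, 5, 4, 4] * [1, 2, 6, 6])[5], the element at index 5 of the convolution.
Use y[k] = Σ_i a[i]·b[k-i] at k=5. y[5] = 5×6 + 4×6 + 4×2 = 62

62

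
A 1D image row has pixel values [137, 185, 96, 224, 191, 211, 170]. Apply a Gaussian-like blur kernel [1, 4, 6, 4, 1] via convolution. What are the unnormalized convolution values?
Convolve image row [137, 185, 96, 224, 191, 211, 170] with kernel [1, 4, 6, 4, 1]: y[0] = 137×1 = 137; y[1] = 137×4 + 185×1 = 733; y[2] = 137×6 + 185×4 + 96×1 = 1658; y[3] = 137×4 + 185×6 + 96×4 + 224×1 = 2266; y[4] = 137×1 + 185×4 + 96×6 + 224×4 + 191×1 = 2540; y[5] = 185×1 + 96×4 + 224×6 + 191×4 + 211×1 = 2888; y[6] = 96×1 + 224×4 + 191×6 + 211×4 + 170×1 = 3152; y[7] = 224×1 + 191×4 + 211×6 + 170×4 = 2934; y[8] = 191×1 + 211×4 + 170×6 = 2055; y[9] = 211×1 + 170×4 = 891; y[10] = 170×1 = 170 → [137, 733, 1658, 2266, 2540, 2888, 3152, 2934, 2055, 891, 170]. Normalization factor = sum(kernel) = 16.

[137, 733, 1658, 2266, 2540, 2888, 3152, 2934, 2055, 891, 170]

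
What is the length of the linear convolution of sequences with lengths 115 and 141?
Linear/full convolution length: m + n - 1 = 115 + 141 - 1 = 255

255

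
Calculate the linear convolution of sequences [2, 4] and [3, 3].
y[0] = 2×3 = 6; y[1] = 2×3 + 4×3 = 18; y[2] = 4×3 = 12

[6, 18, 12]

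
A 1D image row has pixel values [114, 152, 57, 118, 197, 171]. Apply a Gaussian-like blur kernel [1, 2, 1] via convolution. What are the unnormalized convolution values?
Convolve image row [114, 152, 57, 118, 197, 171] with kernel [1, 2, 1]: y[0] = 114×1 = 114; y[1] = 114×2 + 152×1 = 380; y[2] = 114×1 + 152×2 + 57×1 = 475; y[3] = 152×1 + 57×2 + 118×1 = 384; y[4] = 57×1 + 118×2 + 197×1 = 490; y[5] = 118×1 + 197×2 + 171×1 = 683; y[6] = 197×1 + 171×2 = 539; y[7] = 171×1 = 171 → [114, 380, 475, 384, 490, 683, 539, 171]. Normalization factor = sum(kernel) = 4.

[114, 380, 475, 384, 490, 683, 539, 171]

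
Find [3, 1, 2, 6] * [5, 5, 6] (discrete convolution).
y[0] = 3×5 = 15; y[1] = 3×5 + 1×5 = 20; y[2] = 3×6 + 1×5 + 2×5 = 33; y[3] = 1×6 + 2×5 + 6×5 = 46; y[4] = 2×6 + 6×5 = 42; y[5] = 6×6 = 36

[15, 20, 33, 46, 42, 36]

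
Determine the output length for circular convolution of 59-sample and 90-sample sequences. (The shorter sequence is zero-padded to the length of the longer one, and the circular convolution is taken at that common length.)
Circular convolution (zero-padding the shorter input) has length max(m, n) = max(59, 90) = 90

90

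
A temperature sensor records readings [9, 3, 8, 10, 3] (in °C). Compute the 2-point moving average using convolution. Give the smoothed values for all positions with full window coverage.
2-point moving average kernel = [1, 1]. Apply in 'valid' mode (full window coverage): avg[0] = (9 + 3) / 2 = 6.0; avg[1] = (3 + 8) / 2 = 5.5; avg[2] = (8 + 10) / 2 = 9.0; avg[3] = (10 + 3) / 2 = 6.5. Smoothed values: [6.0, 5.5, 9.0, 6.5]

[6.0, 5.5, 9.0, 6.5]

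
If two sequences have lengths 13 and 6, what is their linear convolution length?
Linear/full convolution length: m + n - 1 = 13 + 6 - 1 = 18

18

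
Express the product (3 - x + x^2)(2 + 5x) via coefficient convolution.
Ascending coefficients: a = [3, -1, 1], b = [2, 5]. c[0] = 3×2 = 6; c[1] = 3×5 + -1×2 = 13; c[2] = -1×5 + 1×2 = -3; c[3] = 1×5 = 5. Result coefficients: [6, 13, -3, 5] → 6 + 13x - 3x^2 + 5x^3

6 + 13x - 3x^2 + 5x^3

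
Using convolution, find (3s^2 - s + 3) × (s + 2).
Ascending coefficients: a = [3, -1, 3], b = [2, 1]. c[0] = 3×2 = 6; c[1] = 3×1 + -1×2 = 1; c[2] = -1×1 + 3×2 = 5; c[3] = 3×1 = 3. Result coefficients: [6, 1, 5, 3] → 3s^3 + 5s^2 + s + 6

3s^3 + 5s^2 + s + 6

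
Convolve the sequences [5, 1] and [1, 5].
y[0] = 5×1 = 5; y[1] = 5×5 + 1×1 = 26; y[2] = 1×5 = 5

[5, 26, 5]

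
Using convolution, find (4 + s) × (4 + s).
Ascending coefficients: a = [4, 1], b = [4, 1]. c[0] = 4×4 = 16; c[1] = 4×1 + 1×4 = 8; c[2] = 1×1 = 1. Result coefficients: [16, 8, 1] → 16 + 8s + s^2

16 + 8s + s^2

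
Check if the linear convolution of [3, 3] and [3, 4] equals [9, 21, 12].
Recompute linear convolution of [3, 3] and [3, 4]: y[0] = 3×3 = 9; y[1] = 3×4 + 3×3 = 21; y[2] = 3×4 = 12 → [9, 21, 12]. Given [9, 21, 12] matches, so answer: Yes

Yes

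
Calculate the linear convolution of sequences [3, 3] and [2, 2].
y[0] = 3×2 = 6; y[1] = 3×2 + 3×2 = 12; y[2] = 3×2 = 6

[6, 12, 6]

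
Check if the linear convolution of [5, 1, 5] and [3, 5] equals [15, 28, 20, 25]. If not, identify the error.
Recompute linear convolution of [5, 1, 5] and [3, 5]: y[0] = 5×3 = 15; y[1] = 5×5 + 1×3 = 28; y[2] = 1×5 + 5×3 = 20; y[3] = 5×5 = 25 → [15, 28, 20, 25]. Given [15, 28, 20, 25] matches, so answer: Yes

Yes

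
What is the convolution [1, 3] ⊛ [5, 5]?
y[0] = 1×5 = 5; y[1] = 1×5 + 3×5 = 20; y[2] = 3×5 = 15

[5, 20, 15]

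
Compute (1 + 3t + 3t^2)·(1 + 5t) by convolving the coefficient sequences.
Ascending coefficients: a = [1, 3, 3], b = [1, 5]. c[0] = 1×1 = 1; c[1] = 1×5 + 3×1 = 8; c[2] = 3×5 + 3×1 = 18; c[3] = 3×5 = 15. Result coefficients: [1, 8, 18, 15] → 1 + 8t + 18t^2 + 15t^3

1 + 8t + 18t^2 + 15t^3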